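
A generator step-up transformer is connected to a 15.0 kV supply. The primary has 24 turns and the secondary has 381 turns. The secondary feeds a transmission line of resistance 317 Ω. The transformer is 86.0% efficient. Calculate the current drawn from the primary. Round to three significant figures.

V_s = 15000 × 381/24 = 238120 V.
I_s = V_s/R = 238120/317 = 751.18 A.
P_out = V_s I_s = 238120 × 751.18 = 1.7888×10^8 W.
P_in = P_out/η = 1.7888×10^8/0.860 = 2.0799×10^8 W.
I_p = P_in/V_p = 2.0799×10^8/15000 = 13900 A.

I_p ≈ 13900 A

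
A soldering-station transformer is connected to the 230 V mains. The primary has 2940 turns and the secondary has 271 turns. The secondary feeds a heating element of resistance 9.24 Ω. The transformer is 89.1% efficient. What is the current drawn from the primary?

V_s = 230 × 271/2940 = 21.201 V.
I_s = V_s/R = 21.201/9.24 = 2.2944 A.
P_out = V_s I_s = 21.201 × 2.2944 = 48.644 W.
P_in = P_out/η = 48.644/0.891 = 54.595 W.
I_p = P_in/V_p = 54.595/230 = 0.237 A.

I_p ≈ 0.237 A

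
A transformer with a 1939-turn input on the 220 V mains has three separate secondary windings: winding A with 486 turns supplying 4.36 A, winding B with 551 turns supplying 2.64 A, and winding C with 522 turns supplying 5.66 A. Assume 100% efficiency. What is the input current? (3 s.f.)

V_A = 220 × 486/1939 = 55.142 V; V_B = 220 × 551/1939 = 62.517 V; V_C = 220 × 522/1939 = 59.226 V.
P_out = V_A I_A + V_B I_B + V_C I_C = 55.142×4.36 + 62.517×2.64 + 59.226×5.66 = 240.42 + 165.04 + 335.22 = 740.68 W.
Ideal ⇒ P_in = P_out, so I_in = P_out/V_in = 740.68/220 = 3.37 A.

I_in ≈ 3.37 A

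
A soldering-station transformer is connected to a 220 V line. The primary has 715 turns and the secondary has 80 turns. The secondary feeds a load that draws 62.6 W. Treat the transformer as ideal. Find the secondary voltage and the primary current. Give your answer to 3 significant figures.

V_s ≈ 24.6 V, I_p ≈ 0.285 A

V_s = V_p × N_s/N_p = 220 × 80/715 = 24.615 V.
I_s = P/V_s = 62.6/24.615 = 2.5431 A.
I_p = I_s × N_s/N_p = 2.5431 × 80/715 = 0.285 A.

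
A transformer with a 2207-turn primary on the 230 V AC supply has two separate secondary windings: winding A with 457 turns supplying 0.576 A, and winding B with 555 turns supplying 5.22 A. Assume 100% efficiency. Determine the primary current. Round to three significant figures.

I_p ≈ 1.43 A

V_A = 230 × 457/2207 = 47.626 V; V_B = 230 × 555/2207 = 57.839 V.
P_out = V_A I_A + V_B I_B = 47.626×0.576 + 57.839×5.22 = 27.432 + 301.92 = 329.35 W.
Ideal ⇒ P_in = P_out, so I_p = P_out/V_p = 329.35/230 = 1.43 A.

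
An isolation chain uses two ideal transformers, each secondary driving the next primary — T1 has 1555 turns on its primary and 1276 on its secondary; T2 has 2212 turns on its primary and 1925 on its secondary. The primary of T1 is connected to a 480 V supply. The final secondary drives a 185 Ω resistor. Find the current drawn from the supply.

After T1: V = 480.00 × 1276/1555 = 393.88 V.
After T2: V = 393.88 × 1925/2212 = 342.77 V.
I_load = 342.77/185 = 1.8528 A, so P_out = 342.77 × 1.8528 = 635.10 W.
All ideal ⇒ P_in = P_out, so I_supply = 635.10/480 = 1.32 A.

I_supply ≈ 1.32 A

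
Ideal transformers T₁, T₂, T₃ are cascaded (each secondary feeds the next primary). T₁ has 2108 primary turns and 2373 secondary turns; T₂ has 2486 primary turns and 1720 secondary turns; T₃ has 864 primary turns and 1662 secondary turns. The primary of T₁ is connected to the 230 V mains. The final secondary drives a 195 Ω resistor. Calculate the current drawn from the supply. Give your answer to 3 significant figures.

After T₁: V = 230.00 × 2373/2108 = 258.91 V.
After T₂: V = 258.91 × 1720/2486 = 179.14 V.
After T₃: V = 179.14 × 1662/864 = 344.59 V.
I_load = 344.59/195 = 1.7671 A, so P_out = 344.59 × 1.7671 = 608.93 W.
All ideal ⇒ P_in = P_out, so I_supply = 608.93/230 = 2.65 A.

I_supply ≈ 2.65 A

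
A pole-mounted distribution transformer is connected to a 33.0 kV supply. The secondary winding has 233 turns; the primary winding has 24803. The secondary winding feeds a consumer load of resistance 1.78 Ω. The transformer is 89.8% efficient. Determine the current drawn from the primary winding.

V_s = 33000 × 233/24803 = 310.00 V.
I_s = V_s/R = 310.00/1.78 = 174.16 A.
P_out = V_s I_s = 310.00 × 174.16 = 53990 W.
P_in = P_out/η = 53990/0.898 = 60122 W.
I_p = P_in/V_p = 60122/33000 = 1.82 A.

I_p ≈ 1.82 A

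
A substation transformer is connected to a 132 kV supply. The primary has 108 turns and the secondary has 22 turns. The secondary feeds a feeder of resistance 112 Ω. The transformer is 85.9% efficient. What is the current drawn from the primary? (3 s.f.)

I_p ≈ 56.9 A

V_s = 132000 × 22/108 = 26889 V.
I_s = V_s/R = 26889/112 = 240.08 A.
P_out = V_s I_s = 26889 × 240.08 = 6.4555×10^6 W.
P_in = P_out/η = 6.4555×10^6/0.859 = 7.5151×10^6 W.
I_p = P_in/V_p = 7.5151×10^6/132000 = 56.9 A.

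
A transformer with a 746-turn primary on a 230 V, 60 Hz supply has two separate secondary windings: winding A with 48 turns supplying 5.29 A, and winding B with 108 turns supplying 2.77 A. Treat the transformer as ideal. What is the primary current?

I_p ≈ 0.741 A

V_A = 230 × 48/746 = 14.799 V; V_B = 230 × 108/746 = 33.298 V.
P_out = V_A I_A + V_B I_B = 14.799×5.29 + 33.298×2.77 = 78.286 + 92.234 = 170.52 W.
Ideal ⇒ P_in = P_out, so I_p = P_out/V_p = 170.52/230 = 0.741 A.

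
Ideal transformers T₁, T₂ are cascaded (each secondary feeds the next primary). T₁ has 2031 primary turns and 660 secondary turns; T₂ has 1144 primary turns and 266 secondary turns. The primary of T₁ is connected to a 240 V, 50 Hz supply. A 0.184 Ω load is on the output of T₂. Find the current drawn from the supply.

Secondary of T₁: V = 240.00 × 660/2031 = 77.991 V.
Secondary of T₂: V = 77.991 × 266/1144 = 18.134 V.
I_load = 18.134/0.184 = 98.556 A, so P_out = 18.134 × 98.556 = 1787.2 W.
All ideal ⇒ P_in = P_out, so I_supply = 1787.2/240 = 7.45 A.

I_supply ≈ 7.45 A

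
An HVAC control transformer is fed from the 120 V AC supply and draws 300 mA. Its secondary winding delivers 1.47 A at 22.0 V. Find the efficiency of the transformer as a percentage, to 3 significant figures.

P_in = 120 × 0.300 = 36.0000 W.
P_out = 22.0 × 1.47 = 32.3400 W.
η = P_out/P_in = 32.3400/36.0000 = 0.898.

η ≈ 89.8%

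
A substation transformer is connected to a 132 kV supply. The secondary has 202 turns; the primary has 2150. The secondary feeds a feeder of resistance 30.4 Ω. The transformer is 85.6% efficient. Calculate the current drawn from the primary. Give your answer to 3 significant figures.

V_s = 132000 × 202/2150 = 12402 V.
I_s = V_s/R = 12402/30.4 = 407.96 A.
P_out = V_s I_s = 12402 × 407.96 = 5.0594×10^6 W.
P_in = P_out/η = 5.0594×10^6/0.856 = 5.9105×10^6 W.
I_p = P_in/V_p = 5.9105×10^6/132000 = 44.8 A.

I_p ≈ 44.8 A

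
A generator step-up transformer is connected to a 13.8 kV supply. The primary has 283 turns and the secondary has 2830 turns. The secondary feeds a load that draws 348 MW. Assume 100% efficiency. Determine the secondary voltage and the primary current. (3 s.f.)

V_s ≈ 138000 V, I_p ≈ 25200 A

V_s = V_p × N_s/N_p = 13800 × 2830/283 = 138000 V.
I_s = P/V_s = 3.48×10^8/138000 = 2521.7 A.
I_p = I_s × N_s/N_p = 2521.7 × 2830/283 = 25200 A.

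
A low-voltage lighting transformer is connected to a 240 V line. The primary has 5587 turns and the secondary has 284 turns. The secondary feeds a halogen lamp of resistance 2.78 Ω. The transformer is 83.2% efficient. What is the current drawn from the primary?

I_p ≈ 0.268 A

V_s = 240 × 284/5587 = 12.200 V.
I_s = V_s/R = 12.200/2.78 = 4.3884 A.
P_out = V_s I_s = 12.200 × 4.3884 = 53.537 W.
P_in = P_out/η = 53.537/0.832 = 64.348 W.
I_p = P_in/V_p = 64.348/240 = 0.268 A.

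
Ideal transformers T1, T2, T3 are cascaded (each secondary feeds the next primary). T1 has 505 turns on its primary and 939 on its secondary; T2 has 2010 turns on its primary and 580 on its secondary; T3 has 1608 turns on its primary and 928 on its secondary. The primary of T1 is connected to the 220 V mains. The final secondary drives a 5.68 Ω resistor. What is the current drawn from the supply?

After T1: V = 220.00 × 939/505 = 409.07 V.
After T2: V = 409.07 × 580/2010 = 118.04 V.
After T3: V = 118.04 × 928/1608 = 68.123 V.
I_load = 68.123/5.68 = 11.993 A, so P_out = 68.123 × 11.993 = 817.02 W.
All ideal ⇒ P_in = P_out, so I_supply = 817.02/220 = 3.71 A.

I_supply ≈ 3.71 A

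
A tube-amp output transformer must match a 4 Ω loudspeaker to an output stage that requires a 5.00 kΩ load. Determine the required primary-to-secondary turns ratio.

Z_p/Z_s = (N_p/N_s)², so N_p/N_s = √(5000/4) = √1250 = 35.4.

N_p/N_s ≈ 35.4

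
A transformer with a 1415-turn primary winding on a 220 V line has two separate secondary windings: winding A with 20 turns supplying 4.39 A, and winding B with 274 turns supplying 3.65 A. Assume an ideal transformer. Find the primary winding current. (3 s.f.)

V_A = 220 × 20/1415 = 3.1095 V; V_B = 220 × 274/1415 = 42.601 V.
P_out = V_A I_A + V_B I_B = 3.1095×4.39 + 42.601×3.65 = 13.651 + 155.49 = 169.14 W.
Ideal ⇒ P_in = P_out, so I_p = P_out/V_p = 169.14/220 = 0.769 A.

I_p ≈ 0.769 A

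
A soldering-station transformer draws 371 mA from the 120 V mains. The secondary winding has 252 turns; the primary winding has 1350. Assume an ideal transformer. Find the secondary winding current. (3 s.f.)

I_s ≈ 1.99 A

I_s/I_p = N_p/N_s, so I_s = 0.371 × 1350/252 = 1.99 A.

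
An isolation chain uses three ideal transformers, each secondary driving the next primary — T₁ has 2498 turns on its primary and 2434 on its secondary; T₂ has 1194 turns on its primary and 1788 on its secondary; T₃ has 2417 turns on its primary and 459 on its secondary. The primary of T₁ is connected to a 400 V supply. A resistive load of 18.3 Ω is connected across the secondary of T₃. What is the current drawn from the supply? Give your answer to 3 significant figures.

After T₁: V = 400.00 × 2434/2498 = 389.75 V.
After T₂: V = 389.75 × 1788/1194 = 583.65 V.
After T₃: V = 583.65 × 459/2417 = 110.84 V.
I_load = 110.84/18.3 = 6.0567 A, so P_out = 110.84 × 6.0567 = 671.31 W.
All ideal ⇒ P_in = P_out, so I_supply = 671.31/400 = 1.68 A.

I_supply ≈ 1.68 A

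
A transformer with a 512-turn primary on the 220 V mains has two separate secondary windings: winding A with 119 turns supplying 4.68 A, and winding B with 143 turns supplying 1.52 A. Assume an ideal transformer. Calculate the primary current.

V_A = 220 × 119/512 = 51.133 V; V_B = 220 × 143/512 = 61.445 V.
P_out = V_A I_A + V_B I_B = 51.133×4.68 + 61.445×1.52 = 239.30 + 93.397 = 332.70 W.
Ideal ⇒ P_in = P_out, so I_p = P_out/V_p = 332.70/220 = 1.51 A.

I_p ≈ 1.51 A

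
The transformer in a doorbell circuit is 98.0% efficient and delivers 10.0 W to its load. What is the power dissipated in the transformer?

P_loss ≈ 0.204 W

P_in = P_out/η = 10.0/0.980 = 10.2041 W.
P_loss = P_in − P_out = 10.2041 − 10.0 = 0.204 W.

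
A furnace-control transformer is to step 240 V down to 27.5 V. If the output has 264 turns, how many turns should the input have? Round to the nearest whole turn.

N_in = 2304 turns

N_in/N_out = V_in/V_out, so N_in = 264 × 240/27.5 = 2304.0 ≈ 2304 turns.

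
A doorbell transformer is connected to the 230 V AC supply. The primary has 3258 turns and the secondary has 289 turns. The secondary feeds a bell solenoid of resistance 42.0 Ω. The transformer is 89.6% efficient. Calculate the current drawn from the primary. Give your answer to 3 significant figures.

I_p ≈ 0.0481 A

V_s = 230 × 289/3258 = 20.402 V.
I_s = V_s/R = 20.402/42.0 = 0.48576 A.
P_out = V_s I_s = 20.402 × 0.48576 = 9.9106 W.
P_in = P_out/η = 9.9106/0.896 = 11.061 W.
I_p = P_in/V_p = 11.061/230 = 0.0481 A.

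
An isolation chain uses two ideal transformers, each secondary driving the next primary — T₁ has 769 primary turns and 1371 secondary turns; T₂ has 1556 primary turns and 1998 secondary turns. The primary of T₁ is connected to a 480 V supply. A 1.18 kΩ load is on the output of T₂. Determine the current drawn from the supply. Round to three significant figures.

After T₁: V = 480.00 × 1371/769 = 855.76 V.
After T₂: V = 855.76 × 1998/1556 = 1098.8 V.
I_load = 1098.8/1180 = 0.93123 A, so P_out = 1098.8 × 0.93123 = 1023.3 W.
All ideal ⇒ P_in = P_out, so I_supply = 1023.3/480 = 2.13 A.

I_supply ≈ 2.13 A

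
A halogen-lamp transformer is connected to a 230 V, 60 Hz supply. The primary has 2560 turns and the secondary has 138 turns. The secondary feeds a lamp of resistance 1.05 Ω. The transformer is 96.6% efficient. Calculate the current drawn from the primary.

I_p ≈ 0.659 A

V_s = 230 × 138/2560 = 12.398 V.
I_s = V_s/R = 12.398/1.05 = 11.808 A.
P_out = V_s I_s = 12.398 × 11.808 = 146.40 W.
P_in = P_out/η = 146.40/0.966 = 151.55 W.
I_p = P_in/V_p = 151.55/230 = 0.659 A.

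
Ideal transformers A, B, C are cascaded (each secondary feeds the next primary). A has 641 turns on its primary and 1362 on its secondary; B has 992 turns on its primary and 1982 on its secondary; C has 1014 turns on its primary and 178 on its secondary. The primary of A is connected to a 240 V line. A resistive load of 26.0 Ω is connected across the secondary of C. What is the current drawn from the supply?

Secondary of A: V = 240.00 × 1362/641 = 509.95 V.
Secondary of B: V = 509.95 × 1982/992 = 1018.9 V.
Secondary of C: V = 1018.9 × 178/1014 = 178.86 V.
I_load = 178.86/26.0 = 6.8791 A, so P_out = 178.86 × 6.8791 = 1230.4 W.
All ideal ⇒ P_in = P_out, so I_supply = 1230.4/240 = 5.13 A.

I_supply ≈ 5.13 A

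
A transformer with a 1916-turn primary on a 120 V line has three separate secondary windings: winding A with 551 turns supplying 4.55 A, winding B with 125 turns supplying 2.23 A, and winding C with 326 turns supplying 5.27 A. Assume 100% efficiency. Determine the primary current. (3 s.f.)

I_p ≈ 2.35 A

V_A = 120 × 551/1916 = 34.509 V; V_B = 120 × 125/1916 = 7.8288 V; V_C = 120 × 326/1916 = 20.418 V.
P_out = V_A I_A + V_B I_B + V_C I_C = 34.509×4.55 + 7.8288×2.23 + 20.418×5.27 = 157.02 + 17.458 + 107.60 = 282.08 W.
Ideal ⇒ P_in = P_out, so I_p = P_out/V_p = 282.08/120 = 2.35 A.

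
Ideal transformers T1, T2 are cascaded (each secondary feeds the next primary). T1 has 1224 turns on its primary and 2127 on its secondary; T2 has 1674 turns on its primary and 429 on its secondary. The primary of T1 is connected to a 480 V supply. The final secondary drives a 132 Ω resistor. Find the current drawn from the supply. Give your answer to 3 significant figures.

I_supply ≈ 0.721 A

After T1: V = 480.00 × 2127/1224 = 834.12 V.
After T2: V = 834.12 × 429/1674 = 213.76 V.
I_load = 213.76/132 = 1.6194 A, so P_out = 213.76 × 1.6194 = 346.17 W.
All ideal ⇒ P_in = P_out, so I_supply = 346.17/480 = 0.721 A.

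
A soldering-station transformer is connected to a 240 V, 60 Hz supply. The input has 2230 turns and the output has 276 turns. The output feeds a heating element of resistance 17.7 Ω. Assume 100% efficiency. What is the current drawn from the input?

I_in ≈ 0.208 A

V_out = V_in × N_out/N_in = 240 × 276/2230 = 29.704 V.
I_out = V_out/R = 29.704/17.7 = 1.6782 A.
For an ideal transformer I_in N_in = I_out N_out, so I_in = 1.6782 × 276/2230 = 0.208 A.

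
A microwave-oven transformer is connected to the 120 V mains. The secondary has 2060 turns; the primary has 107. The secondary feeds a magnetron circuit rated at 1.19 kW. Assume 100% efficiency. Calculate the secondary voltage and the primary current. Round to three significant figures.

V_s = V_p × N_s/N_p = 120 × 2060/107 = 2310.3 V.
I_s = P/V_s = 1190/2310.3 = 0.51509 A.
I_p = I_s × N_s/N_p = 0.51509 × 2060/107 = 9.92 A.

V_s ≈ 2310 V, I_p ≈ 9.92 A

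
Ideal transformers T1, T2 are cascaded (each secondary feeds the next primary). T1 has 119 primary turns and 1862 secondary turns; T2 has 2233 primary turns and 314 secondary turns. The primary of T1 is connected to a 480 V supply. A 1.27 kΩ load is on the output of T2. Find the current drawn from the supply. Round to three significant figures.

I_supply ≈ 1.83 A

Secondary of T1: V = 480.00 × 1862/119 = 7510.6 V.
Secondary of T2: V = 7510.6 × 314/2233 = 1056.1 V.
I_load = 1056.1/1270 = 0.83159 A, so P_out = 1056.1 × 0.83159 = 878.27 W.
All ideal ⇒ P_in = P_out, so I_supply = 878.27/480 = 1.83 A.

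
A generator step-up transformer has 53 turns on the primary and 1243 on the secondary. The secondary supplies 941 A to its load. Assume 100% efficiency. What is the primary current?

For an ideal transformer I_p/I_s = N_s/N_p, so I_p = 941 × 1243/53 = 22100 A.

I_p ≈ 22100 A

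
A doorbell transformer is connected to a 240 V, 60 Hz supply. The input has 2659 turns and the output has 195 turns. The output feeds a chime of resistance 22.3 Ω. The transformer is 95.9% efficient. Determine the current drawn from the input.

V_out = 240 × 195/2659 = 17.601 V.
I_out = V_out/R = 17.601/22.3 = 0.78926 A.
P_out = V_out I_out = 17.601 × 0.78926 = 13.892 W.
P_in = P_out/η = 13.892/0.959 = 14.485 W.
I_in = P_in/V_in = 14.485/240 = 0.0604 A.

I_in ≈ 0.0604 A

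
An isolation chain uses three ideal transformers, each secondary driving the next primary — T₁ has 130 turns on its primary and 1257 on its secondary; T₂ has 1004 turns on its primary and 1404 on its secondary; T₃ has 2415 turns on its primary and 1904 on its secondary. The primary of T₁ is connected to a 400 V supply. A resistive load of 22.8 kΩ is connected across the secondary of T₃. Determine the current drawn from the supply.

After T₁: V = 400.00 × 1257/130 = 3867.7 V.
After T₂: V = 3867.7 × 1404/1004 = 5408.6 V.
After T₃: V = 5408.6 × 1904/2415 = 4264.2 V.
I_load = 4264.2/22800 = 0.18703 A, so P_out = 4264.2 × 0.18703 = 797.51 W.
All ideal ⇒ P_in = P_out, so I_supply = 797.51/400 = 1.99 A.

I_supply ≈ 1.99 A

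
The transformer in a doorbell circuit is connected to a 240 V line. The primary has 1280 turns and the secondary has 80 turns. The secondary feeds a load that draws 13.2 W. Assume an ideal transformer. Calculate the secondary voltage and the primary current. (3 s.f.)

V_s ≈ 15.0 V, I_p ≈ 0.0550 A

V_s = V_p × N_s/N_p = 240 × 80/1280 = 15.000 V.
I_s = P/V_s = 13.2/15.000 = 0.88000 A.
I_p = I_s × N_s/N_p = 0.88000 × 80/1280 = 0.0550 A.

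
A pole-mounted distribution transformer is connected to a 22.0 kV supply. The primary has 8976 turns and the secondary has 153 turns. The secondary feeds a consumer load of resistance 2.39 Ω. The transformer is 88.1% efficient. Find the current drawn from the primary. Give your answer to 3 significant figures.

I_p ≈ 3.04 A

V_s = 22000 × 153/8976 = 375.00 V.
I_s = V_s/R = 375.00/2.39 = 156.90 A.
P_out = V_s I_s = 375.00 × 156.90 = 58839 W.
P_in = P_out/η = 58839/0.881 = 66787 W.
I_p = P_in/V_p = 66787/22000 = 3.04 A.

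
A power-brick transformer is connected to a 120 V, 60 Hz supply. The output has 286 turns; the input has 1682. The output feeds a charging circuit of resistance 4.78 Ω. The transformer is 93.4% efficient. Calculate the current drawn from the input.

V_out = 120 × 286/1682 = 20.404 V.
I_out = V_out/R = 20.404/4.78 = 4.2687 A.
P_out = V_out I_out = 20.404 × 4.2687 = 87.099 W.
P_in = P_out/η = 87.099/0.934 = 93.254 W.
I_in = P_in/V_in = 93.254/120 = 0.777 A.

I_in ≈ 0.777 A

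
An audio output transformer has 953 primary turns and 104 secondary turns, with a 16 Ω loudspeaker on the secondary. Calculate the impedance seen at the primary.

Z_p ≈ 1340 Ω

Z_p = (N_p/N_s)² × Z_s = (953/104)² × 16 = 1340 Ω.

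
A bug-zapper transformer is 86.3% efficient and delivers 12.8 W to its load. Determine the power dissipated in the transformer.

P_loss ≈ 2.03 W

P_in = P_out/η = 12.8/0.863 = 14.8320 W.
P_loss = P_in − P_out = 14.8320 − 12.8 = 2.03 W.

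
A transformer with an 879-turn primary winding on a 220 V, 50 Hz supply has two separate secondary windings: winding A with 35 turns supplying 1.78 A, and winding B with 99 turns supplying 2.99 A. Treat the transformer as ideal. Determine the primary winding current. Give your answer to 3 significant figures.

I_p ≈ 0.408 A

V_A = 220 × 35/879 = 8.7600 V; V_B = 220 × 99/879 = 24.778 V.
P_out = V_A I_A + V_B I_B = 8.7600×1.78 + 24.778×2.99 = 15.593 + 74.087 = 89.679 W.
Ideal ⇒ P_in = P_out, so I_p = P_out/V_p = 89.679/220 = 0.408 A.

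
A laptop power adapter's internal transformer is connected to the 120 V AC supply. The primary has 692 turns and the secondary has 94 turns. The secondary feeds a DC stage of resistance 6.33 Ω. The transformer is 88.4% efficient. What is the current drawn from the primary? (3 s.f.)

I_p ≈ 0.396 A

V_s = 120 × 94/692 = 16.301 V.
I_s = V_s/R = 16.301/6.33 = 2.5751 A.
P_out = V_s I_s = 16.301 × 2.5751 = 41.976 W.
P_in = P_out/η = 41.976/0.884 = 47.484 W.
I_p = P_in/V_p = 47.484/120 = 0.396 A.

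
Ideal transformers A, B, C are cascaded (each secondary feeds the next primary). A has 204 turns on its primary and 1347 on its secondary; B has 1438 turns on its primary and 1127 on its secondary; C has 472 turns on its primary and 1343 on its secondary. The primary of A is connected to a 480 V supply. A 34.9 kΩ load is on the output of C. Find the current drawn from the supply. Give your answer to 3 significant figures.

Secondary of A: V = 480.00 × 1347/204 = 3169.4 V.
Secondary of B: V = 3169.4 × 1127/1438 = 2484.0 V.
Secondary of C: V = 2484.0 × 1343/472 = 7067.7 V.
I_load = 7067.7/34900 = 0.20251 A, so P_out = 7067.7 × 0.20251 = 1431.3 W.
All ideal ⇒ P_in = P_out, so I_supply = 1431.3/480 = 2.98 A.

I_supply ≈ 2.98 A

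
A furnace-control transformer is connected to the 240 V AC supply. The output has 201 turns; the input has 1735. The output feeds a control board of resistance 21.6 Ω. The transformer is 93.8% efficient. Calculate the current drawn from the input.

I_in ≈ 0.159 A

V_out = 240 × 201/1735 = 27.804 V.
I_out = V_out/R = 27.804/21.6 = 1.2872 A.
P_out = V_out I_out = 27.804 × 1.2872 = 35.790 W.
P_in = P_out/η = 35.790/0.938 = 38.156 W.
I_in = P_in/V_in = 38.156/240 = 0.159 A.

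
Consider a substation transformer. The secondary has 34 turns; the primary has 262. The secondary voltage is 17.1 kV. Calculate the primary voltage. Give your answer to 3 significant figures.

V_p/V_s = N_p/N_s, so V_p = 17100 × 262/34 = 132000 V.

V_p ≈ 132000 V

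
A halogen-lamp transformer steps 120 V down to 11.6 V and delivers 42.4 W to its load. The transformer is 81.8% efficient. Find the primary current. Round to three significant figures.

P_in = P_out/η = 42.4/0.818 = 51.834 W.
I_p = P_in/V_p = 51.834/120 = 0.432 A.

I_p ≈ 0.432 A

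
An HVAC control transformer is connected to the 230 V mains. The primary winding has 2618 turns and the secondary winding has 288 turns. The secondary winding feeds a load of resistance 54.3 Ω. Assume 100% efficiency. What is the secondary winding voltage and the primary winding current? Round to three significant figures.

V_s ≈ 25.3 V, I_p ≈ 0.0513 A

V_s = V_p × N_s/N_p = 230 × 288/2618 = 25.302 V.
I_s = V_s/R = 25.302/54.3 = 0.46596 A.
I_p = I_s × N_s/N_p = 0.46596 × 288/2618 = 0.0513 A.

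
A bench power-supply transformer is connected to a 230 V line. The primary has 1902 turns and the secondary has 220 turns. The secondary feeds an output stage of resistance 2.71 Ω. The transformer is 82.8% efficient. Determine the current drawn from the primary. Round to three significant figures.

I_p ≈ 1.37 A

V_s = 230 × 220/1902 = 26.604 V.
I_s = V_s/R = 26.604/2.71 = 9.8168 A.
P_out = V_s I_s = 26.604 × 9.8168 = 261.16 W.
P_in = P_out/η = 261.16/0.828 = 315.41 W.
I_p = P_in/V_p = 315.41/230 = 1.37 A.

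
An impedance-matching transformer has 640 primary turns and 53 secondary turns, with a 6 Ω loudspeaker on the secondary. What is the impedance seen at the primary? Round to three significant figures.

Z_p ≈ 875 Ω

Z_p = (N_p/N_s)² × Z_s = (640/53)² × 6 = 875 Ω.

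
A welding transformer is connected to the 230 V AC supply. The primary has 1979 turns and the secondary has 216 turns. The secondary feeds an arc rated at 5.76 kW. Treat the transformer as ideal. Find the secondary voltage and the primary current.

V_s = V_p × N_s/N_p = 230 × 216/1979 = 25.104 V.
I_s = P/V_s = 5760/25.104 = 229.45 A.
I_p = I_s × N_s/N_p = 229.45 × 216/1979 = 25.0 A.

V_s ≈ 25.1 V, I_p ≈ 25.0 A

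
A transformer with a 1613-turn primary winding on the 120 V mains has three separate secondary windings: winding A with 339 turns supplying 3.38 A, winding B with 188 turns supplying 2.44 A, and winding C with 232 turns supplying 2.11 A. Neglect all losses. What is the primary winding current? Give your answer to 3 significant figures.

I_p ≈ 1.30 A

V_A = 120 × 339/1613 = 25.220 V; V_B = 120 × 188/1613 = 13.986 V; V_C = 120 × 232/1613 = 17.260 V.
P_out = V_A I_A + V_B I_B + V_C I_C = 25.220×3.38 + 13.986×2.44 + 17.260×2.11 = 85.244 + 34.127 + 36.418 = 155.79 W.
Ideal ⇒ P_in = P_out, so I_p = P_out/V_p = 155.79/120 = 1.30 A.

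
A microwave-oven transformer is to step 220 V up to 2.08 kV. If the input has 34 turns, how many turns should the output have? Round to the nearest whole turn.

N_out/N_in = V_out/V_in, so N_out = 34 × 2080/220 = 321.5 ≈ 321 turns.

N_out = 321 turns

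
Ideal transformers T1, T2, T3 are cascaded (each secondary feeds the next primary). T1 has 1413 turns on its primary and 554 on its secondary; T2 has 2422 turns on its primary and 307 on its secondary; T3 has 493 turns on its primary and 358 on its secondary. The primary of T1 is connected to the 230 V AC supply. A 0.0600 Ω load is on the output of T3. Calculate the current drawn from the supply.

I_supply ≈ 4.99 A

Secondary of T1: V = 230.00 × 554/1413 = 90.177 V.
Secondary of T2: V = 90.177 × 307/2422 = 11.430 V.
Secondary of T3: V = 11.430 × 358/493 = 8.3003 V.
I_load = 8.3003/0.0600 = 138.34 A, so P_out = 8.3003 × 138.34 = 1148.3 W.
All ideal ⇒ P_in = P_out, so I_supply = 1148.3/230 = 4.99 A.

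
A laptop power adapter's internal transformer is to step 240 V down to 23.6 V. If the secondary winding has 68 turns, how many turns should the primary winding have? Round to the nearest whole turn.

N_p = 692 turns

N_p/N_s = V_p/V_s, so N_p = 68 × 240/23.6 = 691.5 ≈ 692 turns.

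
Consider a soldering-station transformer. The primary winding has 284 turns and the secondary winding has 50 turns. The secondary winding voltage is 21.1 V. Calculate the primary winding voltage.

V_p ≈ 120 V

V_p/V_s = N_p/N_s, so V_p = 21.1 × 284/50 = 120 V.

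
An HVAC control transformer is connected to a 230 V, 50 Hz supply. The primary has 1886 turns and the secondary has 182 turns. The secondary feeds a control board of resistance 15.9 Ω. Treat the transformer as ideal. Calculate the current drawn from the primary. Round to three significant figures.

V_s = V_p × N_s/N_p = 230 × 182/1886 = 22.195 V.
I_s = V_s/R = 22.195/15.9 = 1.3959 A.
For an ideal transformer I_p N_p = I_s N_s, so I_p = 1.3959 × 182/1886 = 0.135 A.

I_p ≈ 0.135 A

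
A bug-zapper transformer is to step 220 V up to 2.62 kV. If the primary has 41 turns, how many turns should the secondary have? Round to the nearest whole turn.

N_s = 488 turns

N_s/N_p = V_s/V_p, so N_s = 41 × 2620/220 = 488.3 ≈ 488 turns.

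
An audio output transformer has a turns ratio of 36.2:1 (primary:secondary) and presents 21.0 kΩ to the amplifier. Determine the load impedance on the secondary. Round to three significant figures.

Z_s ≈ 16.0 Ω

Z_s = Z_p/(N_p/N_s)² = 21000/36.2² = 16.0 Ω.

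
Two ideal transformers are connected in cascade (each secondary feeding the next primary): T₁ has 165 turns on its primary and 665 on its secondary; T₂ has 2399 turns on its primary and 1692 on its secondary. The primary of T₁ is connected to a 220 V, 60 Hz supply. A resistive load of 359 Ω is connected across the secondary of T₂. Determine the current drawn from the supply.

After T₁: V = 220.00 × 665/165 = 886.67 V.
After T₂: V = 886.67 × 1692/2399 = 625.36 V.
I_load = 625.36/359 = 1.7420 A, so P_out = 625.36 × 1.7420 = 1089.3 W.
All ideal ⇒ P_in = P_out, so I_supply = 1089.3/220 = 4.95 A.

I_supply ≈ 4.95 A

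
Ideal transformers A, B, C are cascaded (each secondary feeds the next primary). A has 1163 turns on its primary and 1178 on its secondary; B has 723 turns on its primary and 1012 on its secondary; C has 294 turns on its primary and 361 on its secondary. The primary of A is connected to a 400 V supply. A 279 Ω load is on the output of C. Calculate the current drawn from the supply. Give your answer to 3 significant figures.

Secondary of A: V = 400.00 × 1178/1163 = 405.16 V.
Secondary of B: V = 405.16 × 1012/723 = 567.11 V.
Secondary of C: V = 567.11 × 361/294 = 696.35 V.
I_load = 696.35/279 = 2.4959 A, so P_out = 696.35 × 2.4959 = 1738.0 W.
All ideal ⇒ P_in = P_out, so I_supply = 1738.0/400 = 4.35 A.

I_supply ≈ 4.35 A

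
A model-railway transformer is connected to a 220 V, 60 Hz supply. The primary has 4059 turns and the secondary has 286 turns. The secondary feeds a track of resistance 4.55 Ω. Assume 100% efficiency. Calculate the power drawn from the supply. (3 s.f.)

V_s = V_p × N_s/N_p = 220 × 286/4059 = 15.501 V.
I_s = V_s/R = 15.501/4.55 = 3.4069 A.
I_p = I_s × N_s/N_p = 3.4069 × 286/4059 = 0.24005 A.
P = V_p I_p = 220 × 0.24005 = 52.8 W.

P ≈ 52.8 W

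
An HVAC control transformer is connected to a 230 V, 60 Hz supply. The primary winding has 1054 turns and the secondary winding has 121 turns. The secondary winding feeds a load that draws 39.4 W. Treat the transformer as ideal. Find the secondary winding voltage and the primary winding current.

V_s = V_p × N_s/N_p = 230 × 121/1054 = 26.404 V.
I_s = P/V_s = 39.4/26.404 = 1.4922 A.
I_p = I_s × N_s/N_p = 1.4922 × 121/1054 = 0.171 A.

V_s ≈ 26.4 V, I_p ≈ 0.171 A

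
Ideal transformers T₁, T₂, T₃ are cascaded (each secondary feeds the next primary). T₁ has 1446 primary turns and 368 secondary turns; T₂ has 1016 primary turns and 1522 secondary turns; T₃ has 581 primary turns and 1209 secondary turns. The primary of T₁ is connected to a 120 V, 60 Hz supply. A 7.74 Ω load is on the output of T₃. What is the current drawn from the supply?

I_supply ≈ 9.76 A

After T₁: V = 120.00 × 368/1446 = 30.539 V.
After T₂: V = 30.539 × 1522/1016 = 45.749 V.
After T₃: V = 45.749 × 1209/581 = 95.199 V.
I_load = 95.199/7.74 = 12.300 A, so P_out = 95.199 × 12.300 = 1170.9 W.
All ideal ⇒ P_in = P_out, so I_supply = 1170.9/120 = 9.76 A.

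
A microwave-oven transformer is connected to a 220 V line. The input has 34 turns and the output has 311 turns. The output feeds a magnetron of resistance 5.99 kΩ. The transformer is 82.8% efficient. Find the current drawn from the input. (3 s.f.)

V_out = 220 × 311/34 = 2012.4 V.
I_out = V_out/R = 2012.4/5990 = 0.33595 A.
P_out = V_out I_out = 2012.4 × 0.33595 = 676.05 W.
P_in = P_out/η = 676.05/0.828 = 816.49 W.
I_in = P_in/V_in = 816.49/220 = 3.71 A.

I_in ≈ 3.71 A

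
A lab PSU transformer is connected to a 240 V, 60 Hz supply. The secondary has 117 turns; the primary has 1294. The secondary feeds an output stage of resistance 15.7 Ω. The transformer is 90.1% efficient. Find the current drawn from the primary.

V_s = 240 × 117/1294 = 21.700 V.
I_s = V_s/R = 21.700/15.7 = 1.3822 A.
P_out = V_s I_s = 21.700 × 1.3822 = 29.993 W.
P_in = P_out/η = 29.993/0.901 = 33.289 W.
I_p = P_in/V_p = 33.289/240 = 0.139 A.

I_p ≈ 0.139 A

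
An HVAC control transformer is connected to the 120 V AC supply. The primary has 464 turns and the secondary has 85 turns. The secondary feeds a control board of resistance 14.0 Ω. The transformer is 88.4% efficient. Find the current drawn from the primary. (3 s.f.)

V_s = 120 × 85/464 = 21.983 V.
I_s = V_s/R = 21.983/14.0 = 1.5702 A.
P_out = V_s I_s = 21.983 × 1.5702 = 34.517 W.
P_in = P_out/η = 34.517/0.884 = 39.047 W.
I_p = P_in/V_p = 39.047/120 = 0.325 A.

I_p ≈ 0.325 A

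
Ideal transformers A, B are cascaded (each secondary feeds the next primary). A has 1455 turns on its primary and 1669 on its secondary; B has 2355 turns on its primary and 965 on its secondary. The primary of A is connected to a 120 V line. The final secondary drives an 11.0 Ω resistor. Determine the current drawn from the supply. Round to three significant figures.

I_supply ≈ 2.41 A

After A: V = 120.00 × 1669/1455 = 137.65 V.
After B: V = 137.65 × 965/2355 = 56.404 V.
I_load = 56.404/11.0 = 5.1276 A, so P_out = 56.404 × 5.1276 = 289.22 W.
All ideal ⇒ P_in = P_out, so I_supply = 289.22/120 = 2.41 A.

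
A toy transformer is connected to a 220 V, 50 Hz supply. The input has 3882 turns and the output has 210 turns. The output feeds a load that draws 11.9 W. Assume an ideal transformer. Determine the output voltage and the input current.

V_out ≈ 11.9 V, I_in ≈ 0.0541 A

V_out = V_in × N_out/N_in = 220 × 210/3882 = 11.901 V.
I_out = P/V_out = 11.9/11.901 = 0.99991 A.
I_in = I_out × N_out/N_in = 0.99991 × 210/3882 = 0.0541 A.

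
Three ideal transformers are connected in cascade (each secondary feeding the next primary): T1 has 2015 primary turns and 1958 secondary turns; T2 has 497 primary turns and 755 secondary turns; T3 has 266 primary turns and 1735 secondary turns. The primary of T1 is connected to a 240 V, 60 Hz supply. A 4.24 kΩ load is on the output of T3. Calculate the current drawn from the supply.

I_supply ≈ 5.25 A

After T1: V = 240.00 × 1958/2015 = 233.21 V.
After T2: V = 233.21 × 755/497 = 354.27 V.
After T3: V = 354.27 × 1735/266 = 2310.8 V.
I_load = 2310.8/4240 = 0.54499 A, so P_out = 2310.8 × 0.54499 = 1259.4 W.
All ideal ⇒ P_in = P_out, so I_supply = 1259.4/240 = 5.25 A.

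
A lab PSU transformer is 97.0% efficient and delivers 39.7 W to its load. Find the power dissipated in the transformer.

P_in = P_out/η = 39.7/0.970 = 40.9278 W.
P_loss = P_in − P_out = 40.9278 − 39.7 = 1.23 W.

P_loss ≈ 1.23 W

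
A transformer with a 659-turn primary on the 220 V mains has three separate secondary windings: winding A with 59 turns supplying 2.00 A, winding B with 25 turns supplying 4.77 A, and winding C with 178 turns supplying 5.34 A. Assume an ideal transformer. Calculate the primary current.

V_A = 220 × 59/659 = 19.697 V; V_B = 220 × 25/659 = 8.3460 V; V_C = 220 × 178/659 = 59.423 V.
P_out = V_A I_A + V_B I_B + V_C I_C = 19.697×2.00 + 8.3460×4.77 + 59.423×5.34 = 39.393 + 39.810 + 317.32 = 396.52 W.
Ideal ⇒ P_in = P_out, so I_p = P_out/V_p = 396.52/220 = 1.80 A.

I_p ≈ 1.80 A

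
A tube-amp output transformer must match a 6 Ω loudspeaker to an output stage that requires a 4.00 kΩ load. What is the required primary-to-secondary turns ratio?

N_p/N_s ≈ 25.8

Z_p/Z_s = (N_p/N_s)², so N_p/N_s = √(4000/6) = √667 = 25.8.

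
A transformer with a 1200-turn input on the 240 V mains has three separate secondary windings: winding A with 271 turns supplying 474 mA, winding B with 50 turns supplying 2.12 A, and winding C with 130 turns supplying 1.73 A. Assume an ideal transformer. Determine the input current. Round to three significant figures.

I_in ≈ 0.383 A

V_A = 240 × 271/1200 = 54.200 V; V_B = 240 × 50/1200 = 10.000 V; V_C = 240 × 130/1200 = 26.000 V.
P_out = V_A I_A + V_B I_B + V_C I_C = 54.200×0.474 + 10.000×2.12 + 26.000×1.73 = 25.691 + 21.200 + 44.980 = 91.871 W.
Ideal ⇒ P_in = P_out, so I_in = P_out/V_in = 91.871/240 = 0.383 A.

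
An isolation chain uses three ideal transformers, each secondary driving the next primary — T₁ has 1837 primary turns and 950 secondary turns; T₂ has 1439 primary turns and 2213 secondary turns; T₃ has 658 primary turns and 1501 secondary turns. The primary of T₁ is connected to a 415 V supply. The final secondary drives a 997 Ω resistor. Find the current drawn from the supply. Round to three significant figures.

I_supply ≈ 1.37 A

Secondary of T₁: V = 415.00 × 950/1837 = 214.62 V.
Secondary of T₂: V = 214.62 × 2213/1439 = 330.05 V.
Secondary of T₃: V = 330.05 × 1501/658 = 752.90 V.
I_load = 752.90/997 = 0.75517 A, so P_out = 752.90 × 0.75517 = 568.57 W.
All ideal ⇒ P_in = P_out, so I_supply = 568.57/415 = 1.37 A.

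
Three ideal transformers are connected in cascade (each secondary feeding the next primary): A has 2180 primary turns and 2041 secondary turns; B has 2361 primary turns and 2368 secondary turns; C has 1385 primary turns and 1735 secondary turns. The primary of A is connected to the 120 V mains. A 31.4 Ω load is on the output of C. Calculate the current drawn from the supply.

I_supply ≈ 5.29 A

Secondary of A: V = 120.00 × 2041/2180 = 112.35 V.
Secondary of B: V = 112.35 × 2368/2361 = 112.68 V.
Secondary of C: V = 112.68 × 1735/1385 = 141.16 V.
I_load = 141.16/31.4 = 4.4955 A, so P_out = 141.16 × 4.4955 = 634.57 W.
All ideal ⇒ P_in = P_out, so I_supply = 634.57/120 = 5.29 A.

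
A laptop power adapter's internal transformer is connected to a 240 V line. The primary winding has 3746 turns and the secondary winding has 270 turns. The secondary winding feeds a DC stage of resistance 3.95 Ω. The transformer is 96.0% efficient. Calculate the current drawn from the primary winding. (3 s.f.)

I_p ≈ 0.329 A

V_s = 240 × 270/3746 = 17.298 V.
I_s = V_s/R = 17.298/3.95 = 4.3794 A.
P_out = V_s I_s = 17.298 × 4.3794 = 75.756 W.
P_in = P_out/η = 75.756/0.960 = 78.913 W.
I_p = P_in/V_p = 78.913/240 = 0.329 A.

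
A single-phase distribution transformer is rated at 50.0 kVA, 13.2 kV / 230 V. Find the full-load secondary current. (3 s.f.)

I_s ≈ 217 A

I_s = S/V_s = 50000/230 = 217 A.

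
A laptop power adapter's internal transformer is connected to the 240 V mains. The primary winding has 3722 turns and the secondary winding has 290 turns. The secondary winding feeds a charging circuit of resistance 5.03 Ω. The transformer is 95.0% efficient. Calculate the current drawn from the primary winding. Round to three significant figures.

I_p ≈ 0.305 A

V_s = 240 × 290/3722 = 18.700 V.
I_s = V_s/R = 18.700/5.03 = 3.7176 A.
P_out = V_s I_s = 18.700 × 3.7176 = 69.518 W.
P_in = P_out/η = 69.518/0.950 = 73.177 W.
I_p = P_in/V_p = 73.177/240 = 0.305 A.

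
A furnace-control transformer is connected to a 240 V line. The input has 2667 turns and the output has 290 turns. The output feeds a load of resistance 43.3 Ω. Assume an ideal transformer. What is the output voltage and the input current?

V_out ≈ 26.1 V, I_in ≈ 0.0655 A

V_out = V_in × N_out/N_in = 240 × 290/2667 = 26.097 V.
I_out = V_out/R = 26.097/43.3 = 0.60270 A.
I_in = I_out × N_out/N_in = 0.60270 × 290/2667 = 0.0655 A.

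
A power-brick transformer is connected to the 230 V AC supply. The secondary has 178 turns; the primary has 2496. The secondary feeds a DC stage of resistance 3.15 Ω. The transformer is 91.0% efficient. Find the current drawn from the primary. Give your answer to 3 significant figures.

I_p ≈ 0.408 A

V_s = 230 × 178/2496 = 16.402 V.
I_s = V_s/R = 16.402/3.15 = 5.2071 A.
P_out = V_s I_s = 16.402 × 5.2071 = 85.407 W.
P_in = P_out/η = 85.407/0.910 = 93.854 W.
I_p = P_in/V_p = 93.854/230 = 0.408 A.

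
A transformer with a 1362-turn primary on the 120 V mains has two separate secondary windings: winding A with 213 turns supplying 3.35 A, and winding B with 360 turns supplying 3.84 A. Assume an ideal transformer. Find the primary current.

V_A = 120 × 213/1362 = 18.767 V; V_B = 120 × 360/1362 = 31.718 V.
P_out = V_A I_A + V_B I_B = 18.767×3.35 + 31.718×3.84 = 62.868 + 121.80 = 184.67 W.
Ideal ⇒ P_in = P_out, so I_p = P_out/V_p = 184.67/120 = 1.54 A.

I_p ≈ 1.54 A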